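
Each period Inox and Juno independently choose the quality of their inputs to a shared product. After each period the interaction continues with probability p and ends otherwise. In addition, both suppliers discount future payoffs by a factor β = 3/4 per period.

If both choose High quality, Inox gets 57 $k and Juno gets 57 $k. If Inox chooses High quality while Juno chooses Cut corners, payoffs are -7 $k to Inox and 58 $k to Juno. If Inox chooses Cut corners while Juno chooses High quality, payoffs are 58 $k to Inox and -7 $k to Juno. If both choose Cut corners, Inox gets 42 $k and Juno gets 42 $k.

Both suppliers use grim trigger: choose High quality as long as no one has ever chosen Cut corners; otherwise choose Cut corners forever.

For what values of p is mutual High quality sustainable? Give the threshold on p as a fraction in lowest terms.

Expected continuation weight on next period's payoff is β·p = 3/4·p, which plays the role of the discount factor.
Cooperation requires 3/4·p ≥ (58−57)/(58−42) = 1/16, hence p ≥ 1/12.

1/12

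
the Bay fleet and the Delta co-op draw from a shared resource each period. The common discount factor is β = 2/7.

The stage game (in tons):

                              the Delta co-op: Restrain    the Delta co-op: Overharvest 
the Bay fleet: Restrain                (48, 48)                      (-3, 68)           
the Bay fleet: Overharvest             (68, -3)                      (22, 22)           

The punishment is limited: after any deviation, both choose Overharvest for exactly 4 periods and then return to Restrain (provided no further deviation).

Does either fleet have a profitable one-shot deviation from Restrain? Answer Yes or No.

Yes

A one-shot deviation gives 68 now, then 22 for 4 periods, then back to 48.
Gain from deviating: (68−48) today; loss: (48−22) in each of the next 4 periods.
No-deviation condition: (48−22)(β+…+β^4) ≥ 68−48, i.e. β+…+β^4 ≥ 10/13.
At β = 2/7: β+…+β^4 = 0.3973 < 0.7692.
So cooperation is not sustainable.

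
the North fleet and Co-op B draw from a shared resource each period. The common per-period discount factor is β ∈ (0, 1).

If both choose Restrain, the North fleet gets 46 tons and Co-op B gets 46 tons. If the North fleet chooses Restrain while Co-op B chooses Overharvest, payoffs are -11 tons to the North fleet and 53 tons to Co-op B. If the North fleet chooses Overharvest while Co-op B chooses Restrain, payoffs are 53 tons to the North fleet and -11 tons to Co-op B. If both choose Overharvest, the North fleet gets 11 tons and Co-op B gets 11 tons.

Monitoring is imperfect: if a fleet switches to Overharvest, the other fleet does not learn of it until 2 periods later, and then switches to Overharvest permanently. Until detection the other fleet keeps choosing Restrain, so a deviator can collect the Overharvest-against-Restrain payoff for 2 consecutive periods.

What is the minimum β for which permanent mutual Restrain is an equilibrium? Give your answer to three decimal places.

0.408

Deviating for the 2 undetected periods gains 53−46 = 7 per period over cooperation, then loses 46−11 = 35 per period forever once punishment starts.
Gain: 7(1 + β + … + β^1); loss: 35·β^2/(1−β).
No profitable deviation ⇔ 7(1−β^2) ≤ 35·β^2, i.e. β^2 ≥ 7/(7+35) = 1/6.
Hence β ≥ (1/6)^(1/2) ≈ 0.408.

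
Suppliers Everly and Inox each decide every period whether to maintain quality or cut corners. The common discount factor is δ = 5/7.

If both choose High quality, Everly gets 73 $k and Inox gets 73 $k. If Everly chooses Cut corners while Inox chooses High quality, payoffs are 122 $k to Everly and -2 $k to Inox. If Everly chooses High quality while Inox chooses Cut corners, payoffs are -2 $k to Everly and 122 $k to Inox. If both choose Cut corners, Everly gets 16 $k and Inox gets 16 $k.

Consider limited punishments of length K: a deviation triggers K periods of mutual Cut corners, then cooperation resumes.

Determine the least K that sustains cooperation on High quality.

2

IC: δ(1−δ^K)/(1−δ) ≥ (122−73)/(73−16) = 49/57.
With δ = 5/7: need 1 − δ^K ≥ 49/57·(1−5/7)/(5/7), i.e. δ^K ≤ 0.6561.
Since (5/7)^1 = 0.7143 and (5/7)^2 = 0.5102, the smallest such K is 2.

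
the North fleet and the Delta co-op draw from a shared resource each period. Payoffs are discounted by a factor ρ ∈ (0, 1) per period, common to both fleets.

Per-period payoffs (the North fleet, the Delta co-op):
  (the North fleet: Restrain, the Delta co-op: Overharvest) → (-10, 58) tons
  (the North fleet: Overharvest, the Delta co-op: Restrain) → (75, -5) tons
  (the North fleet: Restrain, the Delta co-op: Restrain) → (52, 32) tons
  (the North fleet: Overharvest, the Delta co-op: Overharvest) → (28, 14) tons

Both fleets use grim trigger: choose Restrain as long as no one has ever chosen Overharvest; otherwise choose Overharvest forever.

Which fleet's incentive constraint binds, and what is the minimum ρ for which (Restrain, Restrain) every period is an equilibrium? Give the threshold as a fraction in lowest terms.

For the North fleet: deviation gain 75−52 = 23, per-period punishment loss 52−28 = 24. IC gives ρ ≥ 23/47.
For the Delta co-op: gain 26, loss 18 per period, so ρ ≥ 26/44 = 13/22.
The tighter constraint is the Delta co-op's, so cooperation needs ρ ≥ 13/22.

the Delta co-op; ρ ≥ 13/22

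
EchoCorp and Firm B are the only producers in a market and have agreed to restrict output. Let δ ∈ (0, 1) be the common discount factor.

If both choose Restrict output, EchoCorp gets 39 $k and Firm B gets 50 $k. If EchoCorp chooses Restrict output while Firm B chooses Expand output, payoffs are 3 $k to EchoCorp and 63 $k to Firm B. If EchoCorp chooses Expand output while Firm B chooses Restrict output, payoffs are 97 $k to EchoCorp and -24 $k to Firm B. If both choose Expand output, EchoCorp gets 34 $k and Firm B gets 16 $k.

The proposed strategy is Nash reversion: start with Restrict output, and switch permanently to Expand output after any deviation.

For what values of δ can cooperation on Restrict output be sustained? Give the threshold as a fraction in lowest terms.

58/63

EchoCorp's threshold: (97−39)/(97−34) = 58/63.
Firm B's threshold: (63−50)/(63−16) = 13/47.
58/63 > 13/47, so EchoCorp binds and δ* = 58/63.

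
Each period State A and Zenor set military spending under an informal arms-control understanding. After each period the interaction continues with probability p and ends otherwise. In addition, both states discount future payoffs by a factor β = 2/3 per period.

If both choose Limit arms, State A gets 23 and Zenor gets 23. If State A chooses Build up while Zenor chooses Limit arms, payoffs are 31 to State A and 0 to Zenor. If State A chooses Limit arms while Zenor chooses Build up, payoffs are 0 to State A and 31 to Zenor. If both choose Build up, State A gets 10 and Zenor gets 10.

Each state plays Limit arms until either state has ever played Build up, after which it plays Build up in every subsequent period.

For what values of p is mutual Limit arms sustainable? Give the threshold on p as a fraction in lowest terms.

With continuation probability p and discount β, the effective per-period discount factor is βp.
Grim-trigger IC: βp ≥ (31−23)/(31−10) = 8/21.
So p ≥ (8/21)/(2/3) = 4/7.

4/7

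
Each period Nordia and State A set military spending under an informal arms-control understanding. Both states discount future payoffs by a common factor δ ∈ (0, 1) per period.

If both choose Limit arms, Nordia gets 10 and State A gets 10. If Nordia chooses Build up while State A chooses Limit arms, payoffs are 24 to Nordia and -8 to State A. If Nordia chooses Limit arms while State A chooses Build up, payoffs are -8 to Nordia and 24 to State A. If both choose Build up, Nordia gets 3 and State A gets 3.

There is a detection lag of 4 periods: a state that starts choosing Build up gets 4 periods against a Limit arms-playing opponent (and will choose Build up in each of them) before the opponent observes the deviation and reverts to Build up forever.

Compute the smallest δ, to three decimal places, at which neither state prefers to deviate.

Deviating for the 4 undetected periods gains 24−10 = 14 per period over cooperation, then loses 10−3 = 7 per period forever once punishment starts.
Gain: 14(1 + δ + … + δ^3); loss: 7·δ^4/(1−δ).
No profitable deviation ⇔ 14(1−δ^4) ≤ 7·δ^4, i.e. δ^4 ≥ 14/(14+7) = 2/3.
Hence δ ≥ (2/3)^(1/4) ≈ 0.904.

0.904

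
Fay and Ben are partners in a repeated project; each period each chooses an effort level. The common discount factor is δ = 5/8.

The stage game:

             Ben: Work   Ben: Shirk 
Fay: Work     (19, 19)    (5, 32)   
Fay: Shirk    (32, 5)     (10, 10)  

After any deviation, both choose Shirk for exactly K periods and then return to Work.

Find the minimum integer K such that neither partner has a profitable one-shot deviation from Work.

IC: δ(1−δ^K)/(1−δ) ≥ (32−19)/(19−10) = 13/9.
With δ = 5/8: need 1 − δ^K ≥ 13/9·(1−5/8)/(5/8), i.e. δ^K ≤ 0.1333.
Since (5/8)^4 = 0.1526 and (5/8)^5 = 0.0954, the smallest such K is 5.

5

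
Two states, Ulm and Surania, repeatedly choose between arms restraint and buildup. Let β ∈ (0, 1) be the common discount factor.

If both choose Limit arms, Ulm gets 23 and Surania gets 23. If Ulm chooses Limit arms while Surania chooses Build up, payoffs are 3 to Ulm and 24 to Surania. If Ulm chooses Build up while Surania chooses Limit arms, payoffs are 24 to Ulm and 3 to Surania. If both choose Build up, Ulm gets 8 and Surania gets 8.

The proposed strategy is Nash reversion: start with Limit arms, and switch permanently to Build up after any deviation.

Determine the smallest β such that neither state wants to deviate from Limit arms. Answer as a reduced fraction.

Cooperation forever yields 23 each period: 23/(1−β).
Deviating yields 24 once, then 8 forever: 24 + 8β/(1−β).
No profitable deviation requires 23/(1−β) ≥ 24 + 8β/(1−β).
Multiplying by (1−β): 23 ≥ 24(1−β) + 8β = 24 − 16β.
So 16β ≥ 1, i.e. β ≥ 1/16.

1/16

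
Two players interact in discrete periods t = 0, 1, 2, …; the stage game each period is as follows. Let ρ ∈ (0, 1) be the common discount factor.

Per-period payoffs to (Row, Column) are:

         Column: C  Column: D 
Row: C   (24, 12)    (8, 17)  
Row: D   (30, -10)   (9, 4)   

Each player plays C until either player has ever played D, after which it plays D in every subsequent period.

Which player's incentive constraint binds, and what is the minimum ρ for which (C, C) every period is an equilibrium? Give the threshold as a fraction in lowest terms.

Column; ρ ≥ 5/13

Row's threshold: (30−24)/(30−9) = 2/7.
Column's threshold: (17−12)/(17−4) = 5/13.
2/7 < 5/13, so Column binds and ρ* = 5/13.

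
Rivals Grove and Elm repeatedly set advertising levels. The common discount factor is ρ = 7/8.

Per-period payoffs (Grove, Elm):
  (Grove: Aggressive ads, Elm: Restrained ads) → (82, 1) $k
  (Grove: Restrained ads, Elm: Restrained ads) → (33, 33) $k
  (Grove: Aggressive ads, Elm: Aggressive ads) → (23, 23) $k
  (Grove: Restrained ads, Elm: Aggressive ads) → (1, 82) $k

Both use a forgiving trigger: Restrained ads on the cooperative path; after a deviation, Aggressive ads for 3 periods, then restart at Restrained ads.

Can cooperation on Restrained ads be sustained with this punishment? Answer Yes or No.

Comparing payoff streams over the 4 periods until play realigns: cooperate → 33(1+ρ+…+ρ^3); deviate → 82 + 23(ρ+…+ρ^3).
Cooperation is sustained iff (33−23)(ρ+…+ρ^3) ≥ 82−33.
ρ+…+ρ^3 = 7/8·(1−(7/8)^3)/(1−7/8) = 2.3105, and (82−33)/(33−23) = 4.9000.
2.3105 < 4.9000, so cooperation is not sustainable.

No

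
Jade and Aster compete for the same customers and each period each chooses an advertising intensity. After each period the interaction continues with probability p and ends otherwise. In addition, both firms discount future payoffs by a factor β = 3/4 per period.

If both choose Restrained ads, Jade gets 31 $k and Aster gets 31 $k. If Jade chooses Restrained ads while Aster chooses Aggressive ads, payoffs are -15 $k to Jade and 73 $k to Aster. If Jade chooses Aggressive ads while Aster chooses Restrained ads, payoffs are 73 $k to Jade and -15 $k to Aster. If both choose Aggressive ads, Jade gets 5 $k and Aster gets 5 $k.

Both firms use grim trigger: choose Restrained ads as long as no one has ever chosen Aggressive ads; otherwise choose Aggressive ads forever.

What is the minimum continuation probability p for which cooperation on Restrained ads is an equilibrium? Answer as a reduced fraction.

14/17

With continuation probability p and discount β, the effective per-period discount factor is βp.
Grim-trigger IC: βp ≥ (73−31)/(73−5) = 21/34.
So p ≥ (21/34)/(3/4) = 14/17.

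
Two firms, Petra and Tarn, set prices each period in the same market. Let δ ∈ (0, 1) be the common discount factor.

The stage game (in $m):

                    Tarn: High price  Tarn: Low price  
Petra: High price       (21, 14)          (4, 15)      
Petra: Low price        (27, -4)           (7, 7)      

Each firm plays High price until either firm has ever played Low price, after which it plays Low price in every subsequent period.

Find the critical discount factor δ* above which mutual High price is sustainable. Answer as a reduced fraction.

3/10

Petra's threshold: (27−21)/(27−7) = 3/10.
Tarn's threshold: (15−14)/(15−7) = 1/8.
3/10 > 1/8, so Petra binds and δ* = 3/10.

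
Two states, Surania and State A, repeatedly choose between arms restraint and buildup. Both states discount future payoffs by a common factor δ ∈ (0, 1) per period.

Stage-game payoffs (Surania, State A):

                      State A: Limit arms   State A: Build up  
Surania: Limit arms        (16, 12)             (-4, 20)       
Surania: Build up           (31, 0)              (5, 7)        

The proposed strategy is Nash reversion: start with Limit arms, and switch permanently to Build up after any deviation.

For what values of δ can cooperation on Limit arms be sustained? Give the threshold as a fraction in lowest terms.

8/13

Surania: cooperation gives 16 each period; deviation gives 31 once then 5 forever.
  16/(1−δ) ≥ 31 + 5δ/(1−δ) ⇒ δ ≥ 15/26.
State A: cooperation gives 12 each period; deviation gives 20 once then 7 forever.
  δ ≥ 8/13.
Both must hold, so the binding constraint is State A's: δ ≥ 8/13.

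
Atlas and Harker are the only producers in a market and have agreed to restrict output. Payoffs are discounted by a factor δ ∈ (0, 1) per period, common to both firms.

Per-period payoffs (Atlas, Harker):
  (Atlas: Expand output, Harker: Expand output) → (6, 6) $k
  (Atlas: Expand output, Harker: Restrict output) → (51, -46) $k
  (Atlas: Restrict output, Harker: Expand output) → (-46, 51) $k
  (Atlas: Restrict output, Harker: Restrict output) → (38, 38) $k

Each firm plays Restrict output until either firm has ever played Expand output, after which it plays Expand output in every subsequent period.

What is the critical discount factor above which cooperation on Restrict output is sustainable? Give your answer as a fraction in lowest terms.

13/45

Cooperation forever yields 38 each period: 38/(1−δ).
Deviating yields 51 once, then 6 forever: 51 + 6δ/(1−δ).
No profitable deviation requires 38/(1−δ) ≥ 51 + 6δ/(1−δ).
Multiplying by (1−δ): 38 ≥ 51(1−δ) + 6δ = 51 − 45δ.
So 45δ ≥ 13, i.e. δ ≥ 13/45.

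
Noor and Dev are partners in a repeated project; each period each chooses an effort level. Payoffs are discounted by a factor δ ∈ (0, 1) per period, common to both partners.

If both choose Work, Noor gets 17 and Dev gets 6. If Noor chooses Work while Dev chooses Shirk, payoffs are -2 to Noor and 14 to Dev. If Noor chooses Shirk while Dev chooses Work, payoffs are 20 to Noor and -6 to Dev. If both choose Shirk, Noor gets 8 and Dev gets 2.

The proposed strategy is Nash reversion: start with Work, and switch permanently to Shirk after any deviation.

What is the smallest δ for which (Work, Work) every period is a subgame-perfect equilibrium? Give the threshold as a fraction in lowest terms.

Noor: cooperation gives 17 each period; deviation gives 20 once then 8 forever.
  17/(1−δ) ≥ 20 + 8δ/(1−δ) ⇒ δ ≥ 3/12 = 1/4.
Dev: cooperation gives 6 each period; deviation gives 14 once then 2 forever.
  δ ≥ 8/12 = 2/3.
Both must hold, so the binding constraint is Dev's: δ ≥ 2/3.

2/3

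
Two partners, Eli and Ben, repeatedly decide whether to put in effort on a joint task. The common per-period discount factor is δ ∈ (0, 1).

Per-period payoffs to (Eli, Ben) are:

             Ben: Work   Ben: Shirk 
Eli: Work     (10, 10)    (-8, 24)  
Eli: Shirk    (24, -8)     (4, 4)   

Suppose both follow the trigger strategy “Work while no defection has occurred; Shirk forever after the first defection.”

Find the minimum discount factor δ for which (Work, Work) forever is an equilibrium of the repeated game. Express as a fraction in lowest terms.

10/(1−δ) ≥ 24 + 4δ/(1−δ)
10 ≥ 24 − 20δ
δ ≥ 14/20 = 7/10.

7/10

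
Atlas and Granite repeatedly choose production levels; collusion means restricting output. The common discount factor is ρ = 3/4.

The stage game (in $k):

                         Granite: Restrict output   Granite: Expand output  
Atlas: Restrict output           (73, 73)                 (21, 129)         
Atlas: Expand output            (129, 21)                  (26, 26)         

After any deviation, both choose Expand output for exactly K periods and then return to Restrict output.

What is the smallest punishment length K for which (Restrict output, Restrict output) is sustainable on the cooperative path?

2

No profitable deviation requires (73−26)(ρ+…+ρ^K) ≥ 129−73, i.e. ρ+…+ρ^K ≥ 56/47 ≈ 1.1915.
With ρ = 3/4, the partial sums are K=1: 0.7500, K=2: 1.3125.
K = 2 is the first length at which the sum reaches 1.1915.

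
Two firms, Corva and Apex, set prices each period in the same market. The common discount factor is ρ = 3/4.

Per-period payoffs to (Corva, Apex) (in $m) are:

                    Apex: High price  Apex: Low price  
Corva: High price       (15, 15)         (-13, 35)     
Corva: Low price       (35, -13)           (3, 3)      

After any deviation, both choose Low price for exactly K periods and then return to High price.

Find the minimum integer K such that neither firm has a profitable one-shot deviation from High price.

3

No profitable deviation requires (15−3)(ρ+…+ρ^K) ≥ 35−15, i.e. ρ+…+ρ^K ≥ 5/3 ≈ 1.6667.
With ρ = 3/4, the partial sums are K=1: 0.7500, K=2: 1.3125, K=3: 1.7344.
K = 3 is the first length at which the sum reaches 1.6667.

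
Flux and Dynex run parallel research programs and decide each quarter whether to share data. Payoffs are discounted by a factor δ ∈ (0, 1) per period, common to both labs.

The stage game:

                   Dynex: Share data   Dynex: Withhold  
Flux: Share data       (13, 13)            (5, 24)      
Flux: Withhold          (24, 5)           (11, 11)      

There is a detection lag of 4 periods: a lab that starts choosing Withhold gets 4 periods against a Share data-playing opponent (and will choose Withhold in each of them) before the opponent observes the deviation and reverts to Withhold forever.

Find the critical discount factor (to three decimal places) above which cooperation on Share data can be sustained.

The best deviation is to choose Withhold for all 4 undetected periods, earning 24 each, then 11 forever once detected.
Deviation value: 24(1−δ^4)/(1−δ) + 11δ^4/(1−δ); cooperation value: 13/(1−δ).
IC: 13 ≥ 24(1−δ^4) + 11δ^4 = 24 − 13δ^4.
So δ^4 ≥ 11/13, giving δ ≥ (11/13)^(1/4) ≈ 0.959.

0.959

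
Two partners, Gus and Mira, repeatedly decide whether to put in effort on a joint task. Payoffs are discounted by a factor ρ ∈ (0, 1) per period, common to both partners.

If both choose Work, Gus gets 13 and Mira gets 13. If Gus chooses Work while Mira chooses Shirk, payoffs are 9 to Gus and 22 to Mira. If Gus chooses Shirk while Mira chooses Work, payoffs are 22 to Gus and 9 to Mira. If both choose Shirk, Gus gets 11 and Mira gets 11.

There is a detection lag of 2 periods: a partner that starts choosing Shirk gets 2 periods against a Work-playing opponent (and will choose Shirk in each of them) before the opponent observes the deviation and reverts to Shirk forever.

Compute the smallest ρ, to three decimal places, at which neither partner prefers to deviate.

A deviator earns 22 for 2 periods, then 11 forever; cooperating earns 13 forever. Multiplying the IC by (1−ρ):
13 ≥ 22(1−ρ^2) + 11ρ^2, so 11·ρ^2 ≥ 9 and ρ^2 ≥ 9/11.
ρ ≥ (9/11)^(1/2) ≈ 0.905.

0.905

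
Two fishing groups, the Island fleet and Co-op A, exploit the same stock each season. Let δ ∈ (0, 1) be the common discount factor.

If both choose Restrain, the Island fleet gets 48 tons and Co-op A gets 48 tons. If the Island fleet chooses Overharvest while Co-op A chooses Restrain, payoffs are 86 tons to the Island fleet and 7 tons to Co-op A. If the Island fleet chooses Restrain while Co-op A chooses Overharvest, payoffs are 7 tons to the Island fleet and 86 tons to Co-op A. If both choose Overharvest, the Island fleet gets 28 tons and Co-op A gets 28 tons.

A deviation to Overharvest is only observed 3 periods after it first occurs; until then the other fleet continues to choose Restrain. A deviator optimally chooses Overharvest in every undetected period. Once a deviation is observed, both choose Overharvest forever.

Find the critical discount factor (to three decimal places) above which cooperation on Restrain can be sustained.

Deviating for the 3 undetected periods gains 86−48 = 38 per period over cooperation, then loses 48−28 = 20 per period forever once punishment starts.
Gain: 38(1 + δ + … + δ^2); loss: 20·δ^3/(1−δ).
No profitable deviation ⇔ 38(1−δ^3) ≤ 20·δ^3, i.e. δ^3 ≥ 38/(38+20) = 19/29.
Hence δ ≥ (19/29)^(1/3) ≈ 0.869.

0.869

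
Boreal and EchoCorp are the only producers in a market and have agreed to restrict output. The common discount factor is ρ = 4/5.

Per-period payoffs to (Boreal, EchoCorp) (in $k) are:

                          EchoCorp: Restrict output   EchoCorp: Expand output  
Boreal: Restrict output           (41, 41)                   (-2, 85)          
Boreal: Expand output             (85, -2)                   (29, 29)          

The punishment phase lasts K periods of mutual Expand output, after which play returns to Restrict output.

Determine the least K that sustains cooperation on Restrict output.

12

No profitable deviation requires (41−29)(ρ+…+ρ^K) ≥ 85−41, i.e. ρ+…+ρ^K ≥ 11/3 ≈ 3.6667.
With ρ = 4/5, the partial sums are K=1: 0.8000, K=2: 1.4400, …, K=10: 3.5705, K=11: 3.6564, K=12: 3.7251.
K = 12 is the first length at which the sum reaches 3.6667.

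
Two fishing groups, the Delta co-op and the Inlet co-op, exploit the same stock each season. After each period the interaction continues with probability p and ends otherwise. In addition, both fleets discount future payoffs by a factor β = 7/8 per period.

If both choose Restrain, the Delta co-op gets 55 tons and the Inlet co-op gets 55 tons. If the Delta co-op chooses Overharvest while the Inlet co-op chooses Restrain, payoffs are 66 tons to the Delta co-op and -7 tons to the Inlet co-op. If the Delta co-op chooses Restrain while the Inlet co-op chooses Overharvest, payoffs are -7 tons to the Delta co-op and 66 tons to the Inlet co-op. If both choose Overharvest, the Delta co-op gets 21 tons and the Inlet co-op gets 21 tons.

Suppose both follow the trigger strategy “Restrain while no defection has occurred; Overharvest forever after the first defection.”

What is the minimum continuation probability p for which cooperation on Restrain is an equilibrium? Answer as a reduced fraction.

88/315

Expected continuation weight on next period's payoff is β·p = 7/8·p, which plays the role of the discount factor.
Cooperation requires 7/8·p ≥ (66−55)/(66−21) = 11/45, hence p ≥ 88/315.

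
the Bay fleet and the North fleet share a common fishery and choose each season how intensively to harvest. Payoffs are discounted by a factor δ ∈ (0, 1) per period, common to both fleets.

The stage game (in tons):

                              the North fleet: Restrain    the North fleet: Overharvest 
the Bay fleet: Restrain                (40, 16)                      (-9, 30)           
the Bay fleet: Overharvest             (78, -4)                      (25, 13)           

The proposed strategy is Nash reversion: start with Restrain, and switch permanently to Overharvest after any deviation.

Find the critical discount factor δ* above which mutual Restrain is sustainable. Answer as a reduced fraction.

14/17

the Bay fleet's threshold: (78−40)/(78−25) = 38/53.
the North fleet's threshold: (30−16)/(30−13) = 14/17.
38/53 < 14/17, so the North fleet binds and δ* = 14/17.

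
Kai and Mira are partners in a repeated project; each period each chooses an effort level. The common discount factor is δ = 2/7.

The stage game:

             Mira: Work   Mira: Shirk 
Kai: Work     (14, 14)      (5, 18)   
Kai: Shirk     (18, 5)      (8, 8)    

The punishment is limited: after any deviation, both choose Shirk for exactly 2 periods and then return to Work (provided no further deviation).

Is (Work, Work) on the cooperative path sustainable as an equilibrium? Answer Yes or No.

A one-shot deviation gives 18 now, then 8 for 2 periods, then back to 14.
Gain from deviating: (18−14) today; loss: (14−8) in each of the next 2 periods.
No-deviation condition: (14−8)(δ+…+δ^2) ≥ 18−14, i.e. δ+…+δ^2 ≥ 2/3.
At δ = 2/7: δ+…+δ^2 = 0.3673 < 0.6667.
So cooperation is not sustainable.

No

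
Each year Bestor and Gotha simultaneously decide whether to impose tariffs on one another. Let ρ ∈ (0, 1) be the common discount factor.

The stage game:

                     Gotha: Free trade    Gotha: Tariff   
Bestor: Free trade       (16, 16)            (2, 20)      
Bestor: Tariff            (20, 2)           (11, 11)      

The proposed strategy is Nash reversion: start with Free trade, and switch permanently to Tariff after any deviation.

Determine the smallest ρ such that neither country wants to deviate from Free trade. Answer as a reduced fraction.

4/9

Under grim trigger the critical discount factor is (T−C)/(T−P) with T = 20, C = 16, P = 11.
ρ* = (20−16)/(20−11) = 4/9.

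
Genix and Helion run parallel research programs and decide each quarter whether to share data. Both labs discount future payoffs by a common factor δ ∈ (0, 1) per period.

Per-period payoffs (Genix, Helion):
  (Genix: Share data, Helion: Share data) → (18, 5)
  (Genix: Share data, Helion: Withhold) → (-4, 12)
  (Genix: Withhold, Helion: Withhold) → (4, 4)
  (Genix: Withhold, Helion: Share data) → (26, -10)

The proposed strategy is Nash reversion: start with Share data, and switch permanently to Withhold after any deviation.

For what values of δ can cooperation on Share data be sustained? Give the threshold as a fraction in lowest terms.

Genix's threshold: (26−18)/(26−4) = 4/11.
Helion's threshold: (12−5)/(12−4) = 7/8.
4/11 < 7/8, so Helion binds and δ* = 7/8.

7/8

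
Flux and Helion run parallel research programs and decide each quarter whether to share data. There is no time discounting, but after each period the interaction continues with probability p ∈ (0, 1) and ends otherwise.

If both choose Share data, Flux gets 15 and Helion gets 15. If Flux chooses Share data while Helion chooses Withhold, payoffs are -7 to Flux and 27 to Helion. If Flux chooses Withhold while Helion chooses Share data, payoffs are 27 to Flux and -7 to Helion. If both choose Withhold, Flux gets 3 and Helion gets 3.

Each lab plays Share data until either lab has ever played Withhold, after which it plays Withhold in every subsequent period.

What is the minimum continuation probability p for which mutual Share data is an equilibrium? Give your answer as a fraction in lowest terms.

1/2

With no time discounting, the continuation probability p plays the role of the discount factor.
Grim-trigger IC: 15/(1−p) ≥ 27 + 3p/(1−p) ⇒ p ≥ (27−15)/(27−3) = 1/2.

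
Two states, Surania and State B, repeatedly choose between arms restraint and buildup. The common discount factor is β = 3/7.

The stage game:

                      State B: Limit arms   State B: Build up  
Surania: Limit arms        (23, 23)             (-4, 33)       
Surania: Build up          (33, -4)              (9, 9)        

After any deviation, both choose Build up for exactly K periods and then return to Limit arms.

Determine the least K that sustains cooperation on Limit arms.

4

No profitable deviation requires (23−9)(β+…+β^K) ≥ 33−23, i.e. β+…+β^K ≥ 5/7 ≈ 0.7143.
With β = 3/7, the partial sums are K=1: 0.4286, K=2: 0.6122, K=3: 0.6910, K=4: 0.7247.
K = 4 is the first length at which the sum reaches 0.7143.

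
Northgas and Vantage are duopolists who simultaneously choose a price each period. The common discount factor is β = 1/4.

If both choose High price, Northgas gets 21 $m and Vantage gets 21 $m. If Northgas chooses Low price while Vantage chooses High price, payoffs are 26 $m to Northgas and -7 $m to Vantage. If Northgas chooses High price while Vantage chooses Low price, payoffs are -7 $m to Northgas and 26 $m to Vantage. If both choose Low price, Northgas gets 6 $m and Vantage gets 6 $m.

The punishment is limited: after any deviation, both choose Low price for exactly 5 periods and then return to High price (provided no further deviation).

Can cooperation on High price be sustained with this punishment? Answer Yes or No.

IC: β+…+β^5 ≥ (26−21)/(21−6) = 1/3.
At β = 1/4: partial sum = 0.3330 < 0.3333. Cooperation not sustainable.

No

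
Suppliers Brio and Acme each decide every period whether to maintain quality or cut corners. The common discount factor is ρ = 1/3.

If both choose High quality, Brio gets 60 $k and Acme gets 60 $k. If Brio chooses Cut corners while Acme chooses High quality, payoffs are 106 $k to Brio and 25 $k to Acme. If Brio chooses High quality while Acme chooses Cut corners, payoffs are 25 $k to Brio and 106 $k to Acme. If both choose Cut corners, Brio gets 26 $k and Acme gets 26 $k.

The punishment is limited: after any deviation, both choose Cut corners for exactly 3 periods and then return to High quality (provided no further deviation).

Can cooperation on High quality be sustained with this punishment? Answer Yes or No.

A one-shot deviation gives 106 now, then 26 for 3 periods, then back to 60.
Gain from deviating: (106−60) today; loss: (60−26) in each of the next 3 periods.
No-deviation condition: (60−26)(ρ+…+ρ^3) ≥ 106−60, i.e. ρ+…+ρ^3 ≥ 23/17.
At ρ = 1/3: ρ+…+ρ^3 = 0.4815 < 1.3529.
So cooperation is not sustainable.

No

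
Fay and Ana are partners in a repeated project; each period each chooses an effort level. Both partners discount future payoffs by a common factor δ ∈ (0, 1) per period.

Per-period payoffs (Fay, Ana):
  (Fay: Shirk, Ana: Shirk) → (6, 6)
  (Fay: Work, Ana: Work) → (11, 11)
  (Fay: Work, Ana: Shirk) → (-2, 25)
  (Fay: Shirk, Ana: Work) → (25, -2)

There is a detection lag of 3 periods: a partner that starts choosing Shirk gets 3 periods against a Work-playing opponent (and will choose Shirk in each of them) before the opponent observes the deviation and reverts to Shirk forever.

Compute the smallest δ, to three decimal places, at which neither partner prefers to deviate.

0.903

The best deviation is to choose Shirk for all 3 undetected periods, earning 25 each, then 6 forever once detected.
Deviation value: 25(1−δ^3)/(1−δ) + 6δ^3/(1−δ); cooperation value: 11/(1−δ).
IC: 11 ≥ 25(1−δ^3) + 6δ^3 = 25 − 19δ^3.
So δ^3 ≥ 14/19, giving δ ≥ (14/19)^(1/3) ≈ 0.903.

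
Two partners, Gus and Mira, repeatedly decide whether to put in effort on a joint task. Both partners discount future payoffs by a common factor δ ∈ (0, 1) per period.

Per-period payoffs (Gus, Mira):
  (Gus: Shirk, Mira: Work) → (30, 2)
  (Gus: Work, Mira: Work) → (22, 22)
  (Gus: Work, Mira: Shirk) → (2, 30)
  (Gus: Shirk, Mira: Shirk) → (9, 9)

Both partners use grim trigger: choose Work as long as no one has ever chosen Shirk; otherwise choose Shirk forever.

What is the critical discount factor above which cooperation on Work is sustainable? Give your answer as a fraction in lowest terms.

8/21

22/(1−δ) ≥ 30 + 9δ/(1−δ)
22 ≥ 30 − 21δ
δ ≥ 8/21.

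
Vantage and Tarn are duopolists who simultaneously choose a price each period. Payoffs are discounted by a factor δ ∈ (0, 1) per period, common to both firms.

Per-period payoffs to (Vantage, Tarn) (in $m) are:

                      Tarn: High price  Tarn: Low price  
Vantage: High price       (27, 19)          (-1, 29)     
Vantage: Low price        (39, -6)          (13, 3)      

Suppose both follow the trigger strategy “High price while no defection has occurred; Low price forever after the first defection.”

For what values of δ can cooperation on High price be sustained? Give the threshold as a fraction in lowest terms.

6/13

Vantage's threshold: (39−27)/(39−13) = 6/13.
Tarn's threshold: (29−19)/(29−3) = 5/13.
6/13 > 5/13, so Vantage binds and δ* = 6/13.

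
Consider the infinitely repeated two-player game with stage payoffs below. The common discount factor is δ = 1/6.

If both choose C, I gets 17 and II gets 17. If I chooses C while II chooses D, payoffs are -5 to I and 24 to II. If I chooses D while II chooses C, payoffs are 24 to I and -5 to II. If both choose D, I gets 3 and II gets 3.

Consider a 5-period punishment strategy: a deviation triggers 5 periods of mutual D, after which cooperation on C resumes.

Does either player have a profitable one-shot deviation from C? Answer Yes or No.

IC: δ+…+δ^5 ≥ (24−17)/(17−3) = 1/2.
At δ = 1/6: partial sum = 0.2000 < 0.5000. Cooperation not sustainable.

Yes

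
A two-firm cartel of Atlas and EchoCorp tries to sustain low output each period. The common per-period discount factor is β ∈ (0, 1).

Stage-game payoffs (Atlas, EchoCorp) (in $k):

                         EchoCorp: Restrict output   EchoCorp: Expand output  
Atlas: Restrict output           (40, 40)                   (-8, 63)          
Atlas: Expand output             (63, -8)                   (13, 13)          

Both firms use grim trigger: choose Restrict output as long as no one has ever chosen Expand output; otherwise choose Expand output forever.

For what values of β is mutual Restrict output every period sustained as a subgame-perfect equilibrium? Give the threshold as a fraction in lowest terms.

23/50

Cooperation forever yields 40 each period: 40/(1−β).
Deviating yields 63 once, then 13 forever: 63 + 13β/(1−β).
No profitable deviation requires 40/(1−β) ≥ 63 + 13β/(1−β).
Multiplying by (1−β): 40 ≥ 63(1−β) + 13β = 63 − 50β.
So 50β ≥ 23, i.e. β ≥ 23/50.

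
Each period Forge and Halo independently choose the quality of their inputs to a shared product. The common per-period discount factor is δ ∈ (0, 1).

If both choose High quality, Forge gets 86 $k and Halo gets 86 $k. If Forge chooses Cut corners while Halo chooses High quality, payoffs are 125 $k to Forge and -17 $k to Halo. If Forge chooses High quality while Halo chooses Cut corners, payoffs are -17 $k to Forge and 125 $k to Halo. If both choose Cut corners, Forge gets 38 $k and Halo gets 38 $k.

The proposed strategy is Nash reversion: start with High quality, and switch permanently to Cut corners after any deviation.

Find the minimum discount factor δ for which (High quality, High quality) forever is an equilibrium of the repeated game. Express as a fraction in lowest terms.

Cooperation forever yields 86 each period: 86/(1−δ).
Deviating yields 125 once, then 38 forever: 125 + 38δ/(1−δ).
No profitable deviation requires 86/(1−δ) ≥ 125 + 38δ/(1−δ).
Multiplying by (1−δ): 86 ≥ 125(1−δ) + 38δ = 125 − 87δ.
So 87δ ≥ 39, i.e. δ ≥ 39/87 = 13/29.

13/29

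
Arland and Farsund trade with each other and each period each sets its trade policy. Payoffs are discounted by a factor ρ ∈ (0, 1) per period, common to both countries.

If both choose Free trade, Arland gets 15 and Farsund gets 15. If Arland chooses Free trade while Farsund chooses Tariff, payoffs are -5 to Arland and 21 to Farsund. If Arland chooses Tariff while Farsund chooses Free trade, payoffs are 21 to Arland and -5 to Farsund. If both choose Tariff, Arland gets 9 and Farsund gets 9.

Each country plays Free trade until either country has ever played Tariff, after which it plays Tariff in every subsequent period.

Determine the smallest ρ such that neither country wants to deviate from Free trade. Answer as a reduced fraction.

Cooperation forever yields 15 each period: 15/(1−ρ).
Deviating yields 21 once, then 9 forever: 21 + 9ρ/(1−ρ).
No profitable deviation requires 15/(1−ρ) ≥ 21 + 9ρ/(1−ρ).
Multiplying by (1−ρ): 15 ≥ 21(1−ρ) + 9ρ = 21 − 12ρ.
So 12ρ ≥ 6, i.e. ρ ≥ 6/12 = 1/2.

1/2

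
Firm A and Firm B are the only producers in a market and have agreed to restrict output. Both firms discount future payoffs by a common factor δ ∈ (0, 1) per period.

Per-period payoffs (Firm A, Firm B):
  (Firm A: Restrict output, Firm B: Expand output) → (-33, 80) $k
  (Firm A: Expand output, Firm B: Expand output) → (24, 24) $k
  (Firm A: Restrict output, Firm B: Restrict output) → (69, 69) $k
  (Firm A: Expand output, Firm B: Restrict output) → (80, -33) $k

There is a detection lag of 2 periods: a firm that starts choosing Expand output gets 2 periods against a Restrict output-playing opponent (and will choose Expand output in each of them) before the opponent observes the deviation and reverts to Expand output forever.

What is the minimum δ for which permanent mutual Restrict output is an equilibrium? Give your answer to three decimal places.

Deviating for the 2 undetected periods gains 80−69 = 11 per period over cooperation, then loses 69−24 = 45 per period forever once punishment starts.
Gain: 11(1 + δ + … + δ^1); loss: 45·δ^2/(1−δ).
No profitable deviation ⇔ 11(1−δ^2) ≤ 45·δ^2, i.e. δ^2 ≥ 11/(11+45) = 11/56.
Hence δ ≥ (11/56)^(1/2) ≈ 0.443.

0.443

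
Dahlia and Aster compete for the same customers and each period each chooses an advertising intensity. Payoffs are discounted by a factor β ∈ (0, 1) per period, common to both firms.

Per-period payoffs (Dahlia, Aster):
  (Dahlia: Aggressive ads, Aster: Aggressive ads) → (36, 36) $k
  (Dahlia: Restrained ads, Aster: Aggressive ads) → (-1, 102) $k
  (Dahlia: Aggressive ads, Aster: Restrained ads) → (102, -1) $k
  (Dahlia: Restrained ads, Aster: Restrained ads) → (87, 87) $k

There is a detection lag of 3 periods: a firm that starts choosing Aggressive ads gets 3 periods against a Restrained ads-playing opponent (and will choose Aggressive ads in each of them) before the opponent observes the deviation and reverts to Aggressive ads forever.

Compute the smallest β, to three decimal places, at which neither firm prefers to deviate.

Deviating for the 3 undetected periods gains 102−87 = 15 per period over cooperation, then loses 87−36 = 51 per period forever once punishment starts.
Gain: 15(1 + β + … + β^2); loss: 51·β^3/(1−β).
No profitable deviation ⇔ 15(1−β^3) ≤ 51·β^3, i.e. β^3 ≥ 15/(15+51) = 5/22.
Hence β ≥ (5/22)^(1/3) ≈ 0.610.

0.610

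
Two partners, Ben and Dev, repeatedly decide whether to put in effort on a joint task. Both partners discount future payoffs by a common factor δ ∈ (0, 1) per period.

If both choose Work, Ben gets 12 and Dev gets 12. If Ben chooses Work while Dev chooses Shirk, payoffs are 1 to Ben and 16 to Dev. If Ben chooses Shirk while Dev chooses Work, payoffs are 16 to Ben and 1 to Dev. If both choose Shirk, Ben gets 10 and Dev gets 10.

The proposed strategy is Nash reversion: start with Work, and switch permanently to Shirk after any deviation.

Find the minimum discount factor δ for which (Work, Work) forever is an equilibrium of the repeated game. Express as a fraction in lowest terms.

2/3

12/(1−δ) ≥ 16 + 10δ/(1−δ)
12 ≥ 16 − 6δ
δ ≥ 4/6 = 2/3.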